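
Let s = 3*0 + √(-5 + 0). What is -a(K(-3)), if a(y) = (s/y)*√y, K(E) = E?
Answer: -√15/3 ≈ -1.2910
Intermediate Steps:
s = I*√5 (s = 0 + √(-5) = 0 + I*√5 = I*√5 ≈ 2.2361*I)
a(y) = I*√5/√y (a(y) = ((I*√5)/y)*√y = (I*√5/y)*√y = I*√5/√y)
-a(K(-3)) = -I*√5/√(-3) = -I*√5*(-I*√3/3) = -√15/3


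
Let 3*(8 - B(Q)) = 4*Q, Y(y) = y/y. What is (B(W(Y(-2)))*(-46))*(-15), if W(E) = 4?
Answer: 1840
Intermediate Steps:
Y(y) = 1
B(Q) = 8 - 4*Q/3
(B(W(Y(-2)))*(-46))*(-15) = ((8 - 4/3*4)*(-46))*(-15) = ((8 - 16/3)*(-46))*(-15) = ((8/3)*(-46))*(-15) = -368/3*(-15) = 1840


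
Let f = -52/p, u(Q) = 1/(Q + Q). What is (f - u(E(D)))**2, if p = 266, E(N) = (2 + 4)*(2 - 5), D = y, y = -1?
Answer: 644809/22924944 ≈ 0.028127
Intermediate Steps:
D = -1
E(N) = -18 (E(N) = 6*(-3) = -18)
u(Q) = 1/(2*Q)
f = -26/133 (f = -52/266 = -52*1/266 = -26/133 ≈ -0.19549)
(f - u(E(D)))**2 = (-26/133 - 1/(2*(-18)))**2 = (-26/133 - (-1)/(2*18))**2 = (-26/133 - 1*(-1/36))**2 = (-26/133 + 1/36)**2 = (-803/4788)**2 = 644809/22924944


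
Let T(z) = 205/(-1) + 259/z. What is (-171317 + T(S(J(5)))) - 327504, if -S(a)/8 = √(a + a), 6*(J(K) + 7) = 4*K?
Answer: -499026 + 259*I*√66/176 ≈ -4.9903e+5 + 11.955*I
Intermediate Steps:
J(K) = -7 + 2*K/3 (J(K) = -7 + (4*K)/6 = -7 + 2*K/3)
S(a) = -8*√2*√a (S(a) = -8*√(a + a) = -8*√2*√a)
T(z) = -205 + 259/z (T(z) = 205*(-1) + 259/z = -205 + 259/z)
(-171317 + T(S(J(5)))) - 327504 = (-171317 + (-205 + 259/((-8*√2*√(-7 + (⅔)*5))))) - 327504 = (-171317 + (-205 + 259/((-8*√2*√(-7 + 10/3))))) - 327504 = (-171317 + (-205 + 259/((-8*√2*√(-11/3))))) - 327504 = (-171317 + (-205 + 259/((-8*√2*I*√33/3)))) - 327504 = (-171317 + (-205 + 259/((-8*I*√66/3)))) - 327504 = (-171317 + (-205 + 259*(I*√66/176))) - 327504 = (-171317 + (-205 + 259*I*√66/176)) - 327504 = (-171522 + 259*I*√66/176) - 327504 = -499026 + 259*I*√66/176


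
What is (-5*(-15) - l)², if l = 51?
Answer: 576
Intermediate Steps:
(-5*(-15) - l)² = (-5*(-15) - 1*51)² = (75 - 51)² = 24² = 576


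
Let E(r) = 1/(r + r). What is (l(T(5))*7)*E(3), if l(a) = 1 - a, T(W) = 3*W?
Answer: -49/3 ≈ -16.333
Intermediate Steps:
E(r) = 1/(2*r)
(l(T(5))*7)*E(3) = ((1 - 3*5)*7)*((½)/3) = ((1 - 1*15)*7)*((½)*(⅓)) = ((1 - 15)*7)*(⅙) = -14*7*(⅙) = -98*⅙ = -49/3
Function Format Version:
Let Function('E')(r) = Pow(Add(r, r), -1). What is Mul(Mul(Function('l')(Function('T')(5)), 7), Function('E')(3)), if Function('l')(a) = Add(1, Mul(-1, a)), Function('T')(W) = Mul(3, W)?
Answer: Rational(-49, 3) ≈ -16.333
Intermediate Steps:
Function('E')(r) = Mul(Rational(1, 2), Pow(r, -1)) (Function('E')(r) = Pow(Mul(2, r), -1) = Mul(Rational(1, 2), Pow(r, -1)))
Mul(Mul(Function('l')(Function('T')(5)), 7), Function('E')(3)) = Mul(Mul(Add(1, Mul(-1, Mul(3, 5))), 7), Mul(Rational(1, 2), Pow(3, -1))) = Mul(Mul(Add(1, Mul(-1, 15)), 7), Mul(Rational(1, 2), Rational(1, 3))) = Mul(Mul(Add(1, -15), 7), Rational(1, 6)) = Mul(Mul(-14, 7), Rational(1, 6)) = Mul(-98, Rational(1, 6)) = Rational(-49, 3)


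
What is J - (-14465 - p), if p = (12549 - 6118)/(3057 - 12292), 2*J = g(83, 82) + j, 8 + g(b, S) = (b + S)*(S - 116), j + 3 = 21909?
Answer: 208787684/9235 ≈ 22608.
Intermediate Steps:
j = 21906 (j = -3 + 21909 = 21906)
g(b, S) = -8 + (-116 + S)*(S + b) (g(b, S) = -8 + (b + S)*(S - 116) = -8 + (S + b)*(-116 + S) = -8 + (-116 + S)*(S + b))
J = 8144 (J = ((-8 + 82**2 - 116*82 - 116*83 + 82*83) + 21906)/2 = ((-8 + 6724 - 9512 - 9628 + 6806) + 21906)/2 = (-5618 + 21906)/2 = (1/2)*16288 = 8144)
p = -6431/9235 (p = 6431/(-9235) = 6431*(-1/9235) = -6431/9235 ≈ -0.69637)
J - (-14465 - p) = 8144 - (-14465 - 1*(-6431/9235)) = 8144 - (-14465 + 6431/9235) = 8144 - 1*(-133577844/9235) = 8144 + 133577844/9235 = 208787684/9235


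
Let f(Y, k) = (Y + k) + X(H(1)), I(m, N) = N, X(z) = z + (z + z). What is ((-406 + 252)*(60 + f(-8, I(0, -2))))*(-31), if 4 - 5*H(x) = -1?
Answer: 253022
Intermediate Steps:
H(x) = 1 (H(x) = ⅘ - ⅕*(-1) = ⅘ + ⅕ = 1)
X(z) = 3*z (X(z) = z + 2*z = 3*z)
f(Y, k) = 3 + Y + k (f(Y, k) = (Y + k) + 3*1 = (Y + k) + 3 = 3 + Y + k)
((-406 + 252)*(60 + f(-8, I(0, -2))))*(-31) = ((-406 + 252)*(60 + (3 - 8 - 2)))*(-31) = -154*(60 - 7)*(-31) = -154*53*(-31) = -8162*(-31) = 253022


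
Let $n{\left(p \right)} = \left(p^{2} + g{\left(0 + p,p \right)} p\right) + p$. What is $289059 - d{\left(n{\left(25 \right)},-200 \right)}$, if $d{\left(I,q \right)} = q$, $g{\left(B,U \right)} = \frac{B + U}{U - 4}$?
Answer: $289259$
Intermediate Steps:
$g{\left(B,U \right)} = \frac{B + U}{-4 + U}$
$n{\left(p \right)} = p + p^{2} + \frac{2 p^{2}}{-4 + p}$ ($n{\left(p \right)} = \left(p^{2} + \frac{\left(0 + p\right) + p}{-4 + p} p\right) + p = \left(p^{2} + \frac{p + p}{-4 + p} p\right) + p = \left(p^{2} + \frac{2 p}{-4 + p} p\right) + p = \left(p^{2} + \frac{2 p^{2}}{-4 + p}\right) + p = p + p^{2} + \frac{2 p^{2}}{-4 + p}$)
$289059 - d{\left(n{\left(25 \right)},-200 \right)} = 289059 - -200 = 289059 + 200 = 289259$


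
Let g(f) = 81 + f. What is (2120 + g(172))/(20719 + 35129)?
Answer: 791/18616 ≈ 0.042490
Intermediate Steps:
(2120 + g(172))/(20719 + 35129) = (2120 + (81 + 172))/(20719 + 35129) = (2120 + 253)/55848 = 2373*(1/55848) = 791/18616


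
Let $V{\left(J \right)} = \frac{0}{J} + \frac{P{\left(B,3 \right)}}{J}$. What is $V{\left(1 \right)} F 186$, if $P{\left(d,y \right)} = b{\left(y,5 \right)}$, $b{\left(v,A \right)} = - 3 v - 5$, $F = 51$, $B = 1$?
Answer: $-132804$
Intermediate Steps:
$b{\left(v,A \right)} = -5 - 3 v$
$P{\left(d,y \right)} = -5 - 3 y$
$V{\left(J \right)} = - \frac{14}{J}$ ($V{\left(J \right)} = \frac{0}{J} + \frac{-5 - 9}{J} = 0 + \frac{-5 - 9}{J} = 0 - \frac{14}{J} = - \frac{14}{J}$)
$V{\left(1 \right)} F 186 = - \frac{14}{1} \cdot 51 \cdot 186 = \left(-14\right) 1 \cdot 51 \cdot 186 = \left(-14\right) 51 \cdot 186 = \left(-714\right) 186 = -132804$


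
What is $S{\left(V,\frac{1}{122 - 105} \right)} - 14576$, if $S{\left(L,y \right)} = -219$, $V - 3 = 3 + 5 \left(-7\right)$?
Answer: $-14795$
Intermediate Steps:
$V = -29$ ($V = 3 + \left(3 + 5 \left(-7\right)\right) = 3 + \left(3 - 35\right) = 3 - 32 = -29$)
$S{\left(V,\frac{1}{122 - 105} \right)} - 14576 = -219 - 14576 = -14795$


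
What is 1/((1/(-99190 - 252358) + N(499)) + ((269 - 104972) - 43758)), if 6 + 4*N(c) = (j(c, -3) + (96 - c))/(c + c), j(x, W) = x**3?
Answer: -175422452/20583627743473 ≈ -8.5224e-6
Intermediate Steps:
N(c) = -3/2 + (96 + c**3 - c)/(8*c) (N(c) = -3/2 + ((c**3 + (96 - c))/(c + c))/4 = -3/2 + ((96 + c**3 - c)/((2*c)))/4 = -3/2 + ((96 + c**3 - c)*(1/(2*c)))/4 = -3/2 + ((96 + c**3 - c)/(2*c))/4 = -3/2 + (96 + c**3 - c)/(8*c))
1/((1/(-99190 - 252358) + N(499)) + ((269 - 104972) - 43758)) = 1/((1/(-99190 - 252358) + (1/8)*(96 + 499**3 - 13*499)/499) + ((269 - 104972) - 43758)) = 1/((1/(-351548) + (1/8)*(1/499)*(96 + 124251499 - 6487)) + (-104703 - 43758)) = 1/((-1/351548 + (1/8)*(1/499)*124245108) - 148461) = 1/((-1/351548 + 31061277/998) - 148461) = 1/(5459764902899/175422452 - 148461) = 1/(-20583627743473/175422452) = -175422452/20583627743473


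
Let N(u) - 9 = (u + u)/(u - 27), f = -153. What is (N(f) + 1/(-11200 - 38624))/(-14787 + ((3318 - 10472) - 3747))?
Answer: -2665579/6399394560 ≈ -0.00041654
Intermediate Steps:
N(u) = 9 + 2*u/(-27 + u) (N(u) = 9 + (u + u)/(u - 27) = 9 + (2*u)/(-27 + u) = 9 + 2*u/(-27 + u))
(N(f) + 1/(-11200 - 38624))/(-14787 + ((3318 - 10472) - 3747)) = ((-243 + 11*(-153))/(-27 - 153) + 1/(-11200 - 38624))/(-14787 + ((3318 - 10472) - 3747)) = ((-243 - 1683)/(-180) + 1/(-49824))/(-14787 + (-7154 - 3747)) = (-1/180*(-1926) - 1/49824)/(-14787 - 10901) = (107/10 - 1/49824)/(-25688) = (2665579/249120)*(-1/25688) = -2665579/6399394560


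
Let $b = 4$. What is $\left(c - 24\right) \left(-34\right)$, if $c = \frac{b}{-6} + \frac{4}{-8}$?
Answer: $\frac{2567}{3} \approx 855.67$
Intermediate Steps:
$c = - \frac{7}{6}$ ($c = \frac{4}{-6} + \frac{4}{-8} = 4 \left(- \frac{1}{6}\right) + 4 \left(- \frac{1}{8}\right) = - \frac{2}{3} - \frac{1}{2} = - \frac{7}{6} \approx -1.1667$)
$\left(c - 24\right) \left(-34\right) = \left(- \frac{7}{6} - 24\right) \left(-34\right) = \left(- \frac{151}{6}\right) \left(-34\right) = \frac{2567}{3}$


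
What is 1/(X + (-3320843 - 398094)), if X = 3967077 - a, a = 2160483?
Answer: -1/1912343 ≈ -5.2292e-7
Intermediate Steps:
X = 1806594 (X = 3967077 - 1*2160483 = 3967077 - 2160483 = 1806594)
1/(X + (-3320843 - 398094)) = 1/(1806594 + (-3320843 - 398094)) = 1/(1806594 - 3718937) = 1/(-1912343) = -1/1912343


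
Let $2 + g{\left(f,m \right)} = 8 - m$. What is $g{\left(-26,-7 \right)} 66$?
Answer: $858$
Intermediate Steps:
$g{\left(f,m \right)} = 6 - m$ ($g{\left(f,m \right)} = -2 - \left(-8 + m\right) = 6 - m$)
$g{\left(-26,-7 \right)} 66 = \left(6 - -7\right) 66 = \left(6 + 7\right) 66 = 13 \cdot 66 = 858$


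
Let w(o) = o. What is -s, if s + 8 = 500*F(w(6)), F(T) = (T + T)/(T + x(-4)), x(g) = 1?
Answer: -5944/7 ≈ -849.14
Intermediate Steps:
F(T) = 2*T/(1 + T) (F(T) = (T + T)/(T + 1) = (2*T)/(1 + T) = 2*T/(1 + T))
s = 5944/7 (s = -8 + 500*(2*6/(1 + 6)) = -8 + 500*(2*6/7) = -8 + 500*(2*6*(⅐)) = -8 + 500*(12/7) = -8 + 6000/7 = 5944/7 ≈ 849.14)
-s = -1*5944/7 = -5944/7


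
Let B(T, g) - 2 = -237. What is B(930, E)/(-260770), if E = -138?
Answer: 47/52154 ≈ 0.00090118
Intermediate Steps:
B(T, g) = -235 (B(T, g) = 2 - 237 = -235)
B(930, E)/(-260770) = -235/(-260770) = -235*(-1/260770) = 47/52154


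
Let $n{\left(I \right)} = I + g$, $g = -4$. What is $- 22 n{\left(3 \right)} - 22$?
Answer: $0$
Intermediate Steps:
$n{\left(I \right)} = -4 + I$ ($n{\left(I \right)} = I - 4 = -4 + I$)
$- 22 n{\left(3 \right)} - 22 = - 22 \left(-4 + 3\right) - 22 = \left(-22\right) \left(-1\right) - 22 = 22 - 22 = 0$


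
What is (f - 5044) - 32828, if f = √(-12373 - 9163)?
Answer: -37872 + 4*I*√1346 ≈ -37872.0 + 146.75*I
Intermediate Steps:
f = 4*I*√1346 (f = √(-21536) = 4*I*√1346 ≈ 146.75*I)
(f - 5044) - 32828 = (4*I*√1346 - 5044) - 32828 = (-5044 + 4*I*√1346) - 32828 = -37872 + 4*I*√1346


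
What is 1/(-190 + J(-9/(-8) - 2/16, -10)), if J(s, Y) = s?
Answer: -1/189 ≈ -0.0052910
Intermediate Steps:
1/(-190 + J(-9/(-8) - 2/16, -10)) = 1/(-190 + (-9/(-8) - 2/16)) = 1/(-190 + (-9*(-⅛) - 2*1/16)) = 1/(-190 + (9/8 - ⅛)) = 1/(-190 + 1) = 1/(-189) = -1/189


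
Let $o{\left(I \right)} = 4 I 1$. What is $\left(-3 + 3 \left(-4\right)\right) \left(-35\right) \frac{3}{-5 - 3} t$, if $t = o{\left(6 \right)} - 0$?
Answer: $-4725$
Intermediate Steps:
$o{\left(I \right)} = 4 I$
$t = 24$ ($t = 4 \cdot 6 - 0 = 24 + 0 = 24$)
$\left(-3 + 3 \left(-4\right)\right) \left(-35\right) \frac{3}{-5 - 3} t = \left(-3 + 3 \left(-4\right)\right) \left(-35\right) \frac{3}{-5 - 3} \cdot 24 = \left(-3 - 12\right) \left(-35\right) \frac{3}{-8} \cdot 24 = \left(-15\right) \left(-35\right) 3 \left(- \frac{1}{8}\right) 24 = 525 \left(\left(- \frac{3}{8}\right) 24\right) = 525 \left(-9\right) = -4725$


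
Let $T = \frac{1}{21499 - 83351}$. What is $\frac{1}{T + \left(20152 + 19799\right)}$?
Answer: $\frac{61852}{2471049251} \approx 2.5031 \cdot 10^{-5}$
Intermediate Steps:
$T = - \frac{1}{61852}$ ($T = \frac{1}{-61852} = - \frac{1}{61852} \approx -1.6168 \cdot 10^{-5}$)
$\frac{1}{T + \left(20152 + 19799\right)} = \frac{1}{- \frac{1}{61852} + \left(20152 + 19799\right)} = \frac{1}{- \frac{1}{61852} + 39951} = \frac{1}{\frac{2471049251}{61852}} = \frac{61852}{2471049251}$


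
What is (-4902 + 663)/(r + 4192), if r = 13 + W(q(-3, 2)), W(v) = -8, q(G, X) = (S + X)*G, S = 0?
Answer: -1413/1399 ≈ -1.0100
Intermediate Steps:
q(G, X) = G*X (q(G, X) = (0 + X)*G = X*G = G*X)
r = 5 (r = 13 - 8 = 5)
(-4902 + 663)/(r + 4192) = (-4902 + 663)/(5 + 4192) = -4239/4197 = -4239*1/4197 = -1413/1399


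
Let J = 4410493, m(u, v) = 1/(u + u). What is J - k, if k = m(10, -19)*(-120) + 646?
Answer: 4409853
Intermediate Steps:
m(u, v) = 1/(2*u)
k = 640 (k = ((1/2)/10)*(-120) + 646 = ((1/2)*(1/10))*(-120) + 646 = (1/20)*(-120) + 646 = -6 + 646 = 640)
J - k = 4410493 - 1*640 = 4410493 - 640 = 4409853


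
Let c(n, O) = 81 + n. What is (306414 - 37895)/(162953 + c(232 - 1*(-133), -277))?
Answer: 268519/163399 ≈ 1.6433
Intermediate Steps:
(306414 - 37895)/(162953 + c(232 - 1*(-133), -277)) = (306414 - 37895)/(162953 + (81 + (232 - 1*(-133)))) = 268519/(162953 + (81 + (232 + 133))) = 268519/(162953 + (81 + 365)) = 268519/(162953 + 446) = 268519/163399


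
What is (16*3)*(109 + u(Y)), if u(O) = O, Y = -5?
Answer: 4992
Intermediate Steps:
(16*3)*(109 + u(Y)) = (16*3)*(109 - 5) = 48*104 = 4992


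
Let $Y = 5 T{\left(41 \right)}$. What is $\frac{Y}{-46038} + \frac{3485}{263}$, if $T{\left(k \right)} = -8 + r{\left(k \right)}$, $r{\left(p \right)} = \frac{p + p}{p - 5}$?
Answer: $\frac{2888099185}{217943892} \approx 13.252$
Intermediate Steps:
$r{\left(p \right)} = \frac{2 p}{-5 + p}$
$T{\left(k \right)} = -8 + \frac{2 k}{-5 + k}$
$Y = - \frac{515}{18}$ ($Y = 5 \frac{2 \left(20 - 123\right)}{-5 + 41} = 5 \frac{2 \left(20 - 123\right)}{36} = 5 \cdot 2 \cdot \frac{1}{36} \left(-103\right) = 5 \left(- \frac{103}{18}\right) = - \frac{515}{18} \approx -28.611$)
$\frac{Y}{-46038} + \frac{3485}{263} = - \frac{515}{18 \left(-46038\right)} + \frac{3485}{263} = \left(- \frac{515}{18}\right) \left(- \frac{1}{46038}\right) + 3485 \cdot \frac{1}{263} = \frac{515}{828684} + \frac{3485}{263} = \frac{2888099185}{217943892}$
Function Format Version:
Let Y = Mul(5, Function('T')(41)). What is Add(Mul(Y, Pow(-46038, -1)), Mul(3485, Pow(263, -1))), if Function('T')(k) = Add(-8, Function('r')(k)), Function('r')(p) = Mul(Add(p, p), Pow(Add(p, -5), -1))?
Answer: Rational(2888099185, 217943892) ≈ 13.252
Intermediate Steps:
Function('r')(p) = Mul(2, p, Pow(Add(-5, p), -1)) (Function('r')(p) = Mul(Mul(2, p), Pow(Add(-5, p), -1)) = Mul(2, p, Pow(Add(-5, p), -1)))
Function('T')(k) = Add(-8, Mul(2, k, Pow(Add(-5, k), -1)))
Y = Rational(-515, 18) (Y = Mul(5, Mul(2, Pow(Add(-5, 41), -1), Add(20, Mul(-3, 41)))) = Mul(5, Mul(2, Pow(36, -1), Add(20, -123))) = Mul(5, Mul(2, Rational(1, 36), -103)) = Mul(5, Rational(-103, 18)) = Rational(-515, 18) ≈ -28.611)
Add(Mul(Y, Pow(-46038, -1)), Mul(3485, Pow(263, -1))) = Add(Mul(Rational(-515, 18), Pow(-46038, -1)), Mul(3485, Pow(263, -1))) = Add(Mul(Rational(-515, 18), Rational(-1, 46038)), Mul(3485, Rational(1, 263))) = Add(Rational(515, 828684), Rational(3485, 263)) = Rational(2888099185, 217943892)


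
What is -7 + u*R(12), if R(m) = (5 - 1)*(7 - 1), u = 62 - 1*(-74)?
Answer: 3257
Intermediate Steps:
u = 136 (u = 62 + 74 = 136)
R(m) = 24 (R(m) = 4*6 = 24)
-7 + u*R(12) = -7 + 136*24 = -7 + 3264 = 3257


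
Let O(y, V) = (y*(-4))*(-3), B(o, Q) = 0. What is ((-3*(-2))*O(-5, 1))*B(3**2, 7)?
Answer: 0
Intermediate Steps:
O(y, V) = 12*y (O(y, V) = -4*y*(-3) = 12*y)
((-3*(-2))*O(-5, 1))*B(3**2, 7) = ((-3*(-2))*(12*(-5)))*0 = (6*(-60))*0 = -360*0 = 0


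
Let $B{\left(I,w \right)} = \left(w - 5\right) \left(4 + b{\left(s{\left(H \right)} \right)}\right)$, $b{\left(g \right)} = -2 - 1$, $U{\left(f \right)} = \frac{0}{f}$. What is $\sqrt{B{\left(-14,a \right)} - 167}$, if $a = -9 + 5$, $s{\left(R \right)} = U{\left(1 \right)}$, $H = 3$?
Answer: $4 i \sqrt{11} \approx 13.266 i$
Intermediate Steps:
$U{\left(f \right)} = 0$
$s{\left(R \right)} = 0$
$a = -4$
$b{\left(g \right)} = -3$
$B{\left(I,w \right)} = -5 + w$ ($B{\left(I,w \right)} = \left(w - 5\right) \left(4 - 3\right) = \left(-5 + w\right) 1 = -5 + w$)
$\sqrt{B{\left(-14,a \right)} - 167} = \sqrt{\left(-5 - 4\right) - 167} = \sqrt{-9 - 167} = \sqrt{-176} = 4 i \sqrt{11}$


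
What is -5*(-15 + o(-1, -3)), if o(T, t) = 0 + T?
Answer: 80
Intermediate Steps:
o(T, t) = T
-5*(-15 + o(-1, -3)) = -5*(-15 - 1) = -5*(-16) = 80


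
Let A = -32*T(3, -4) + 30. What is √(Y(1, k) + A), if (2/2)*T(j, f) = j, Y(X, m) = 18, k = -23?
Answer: 4*I*√3 ≈ 6.9282*I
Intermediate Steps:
T(j, f) = j
A = -66 (A = -32*3 + 30 = -96 + 30 = -66)
√(Y(1, k) + A) = √(18 - 66) = √(-48) = 4*I*√3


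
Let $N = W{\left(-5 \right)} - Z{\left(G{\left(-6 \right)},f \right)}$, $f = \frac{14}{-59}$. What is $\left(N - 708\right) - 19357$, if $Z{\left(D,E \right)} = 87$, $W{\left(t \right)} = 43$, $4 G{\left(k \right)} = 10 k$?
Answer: $-20109$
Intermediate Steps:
$G{\left(k \right)} = \frac{5 k}{2}$ ($G{\left(k \right)} = \frac{10 k}{4} = \frac{5 k}{2}$)
$f = - \frac{14}{59}$ ($f = 14 \left(- \frac{1}{59}\right) = - \frac{14}{59} \approx -0.23729$)
$N = -44$ ($N = 43 - 87 = -44$)
$\left(N - 708\right) - 19357 = \left(-44 - 708\right) - 19357 = -752 - 19357 = -20109$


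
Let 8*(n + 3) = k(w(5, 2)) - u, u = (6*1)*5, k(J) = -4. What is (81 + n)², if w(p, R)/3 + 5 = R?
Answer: 87025/16 ≈ 5439.1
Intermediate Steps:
w(p, R) = -15 + 3*R
u = 30 (u = 6*5 = 30)
n = -29/4 (n = -3 + (-4 - 1*30)/8 = -3 + (-4 - 30)/8 = -3 + (⅛)*(-34) = -3 - 17/4 = -29/4 ≈ -7.2500)
(81 + n)² = (81 - 29/4)² = (295/4)² = 87025/16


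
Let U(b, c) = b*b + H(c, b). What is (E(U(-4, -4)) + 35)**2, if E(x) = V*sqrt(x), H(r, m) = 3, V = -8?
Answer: 2441 - 560*sqrt(19) ≈ 0.016592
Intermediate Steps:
U(b, c) = 3 + b**2 (U(b, c) = b*b + 3 = b**2 + 3 = 3 + b**2)
E(x) = -8*sqrt(x)
(E(U(-4, -4)) + 35)**2 = (-8*sqrt(3 + (-4)**2) + 35)**2 = (-8*sqrt(3 + 16) + 35)**2 = (-8*sqrt(19) + 35)**2 = (35 - 8*sqrt(19))**2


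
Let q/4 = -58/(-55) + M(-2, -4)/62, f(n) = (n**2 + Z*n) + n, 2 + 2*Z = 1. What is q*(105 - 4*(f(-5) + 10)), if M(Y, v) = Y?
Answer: -34860/341 ≈ -102.23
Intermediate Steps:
Z = -1/2 (Z = -1 + (1/2)*1 = -1 + 1/2 = -1/2 ≈ -0.50000)
f(n) = n**2 + n/2 (f(n) = (n**2 - n/2) + n = n**2 + n/2)
q = 6972/1705 (q = 4*(-58/(-55) - 2/62) = 4*(-58*(-1/55) - 2*1/62) = 4*(58/55 - 1/31) = 4*(1743/1705) = 6972/1705 ≈ 4.0891)
q*(105 - 4*(f(-5) + 10)) = 6972*(105 - 4*(-5*(1/2 - 5) + 10))/1705 = 6972*(105 - 4*(-5*(-9/2) + 10))/1705 = 6972*(105 - 4*(45/2 + 10))/1705 = 6972*(105 - 4*65/2)/1705 = 6972*(105 - 130)/1705 = (6972/1705)*(-25) = -34860/341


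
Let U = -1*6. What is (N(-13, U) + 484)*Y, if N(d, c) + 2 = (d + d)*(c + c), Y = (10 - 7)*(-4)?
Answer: -9528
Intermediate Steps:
U = -6
Y = -12 (Y = 3*(-4) = -12)
N(d, c) = -2 + 4*c*d (N(d, c) = -2 + (d + d)*(c + c) = -2 + (2*d)*(2*c) = -2 + 4*c*d)
(N(-13, U) + 484)*Y = ((-2 + 4*(-6)*(-13)) + 484)*(-12) = ((-2 + 312) + 484)*(-12) = (310 + 484)*(-12) = 794*(-12) = -9528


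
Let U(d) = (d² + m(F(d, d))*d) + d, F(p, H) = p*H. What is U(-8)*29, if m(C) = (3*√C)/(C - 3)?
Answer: 93496/61 ≈ 1532.7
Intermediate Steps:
F(p, H) = H*p
m(C) = 3*√C/(-3 + C) (m(C) = (3*√C)/(-3 + C) = 3*√C/(-3 + C))
U(d) = d + d² + 3*d*√(d²)/(-3 + d²) (U(d) = (d² + (3*√(d*d)/(-3 + d*d))*d) + d = (d² + (3*√(d²)/(-3 + d²))*d) + d = (d² + 3*d*√(d²)/(-3 + d²)) + d = d + d² + 3*d*√(d²)/(-3 + d²))
U(-8)*29 = -8*(3*√((-8)²) + (1 - 8)*(-3 + (-8)²))/(-3 + (-8)²)*29 = -8*(3*√64 - 7*(-3 + 64))/(-3 + 64)*29 = -8*(3*8 - 7*61)/61*29 = -8*1/61*(24 - 427)*29 = -8*1/61*(-403)*29 = (3224/61)*29 = 93496/61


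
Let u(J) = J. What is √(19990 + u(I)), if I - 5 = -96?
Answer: 3*√2211 ≈ 141.06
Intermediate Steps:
I = -91 (I = 5 - 96 = -91)
√(19990 + u(I)) = √(19990 - 91) = √19899 = 3*√2211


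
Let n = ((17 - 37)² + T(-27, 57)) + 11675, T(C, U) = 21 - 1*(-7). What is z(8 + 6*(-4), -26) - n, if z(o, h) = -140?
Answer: -12243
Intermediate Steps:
T(C, U) = 28 (T(C, U) = 21 + 7 = 28)
n = 12103 (n = ((17 - 37)² + 28) + 11675 = ((-20)² + 28) + 11675 = (400 + 28) + 11675 = 428 + 11675 = 12103)
z(8 + 6*(-4), -26) - n = -140 - 1*12103 = -140 - 12103 = -12243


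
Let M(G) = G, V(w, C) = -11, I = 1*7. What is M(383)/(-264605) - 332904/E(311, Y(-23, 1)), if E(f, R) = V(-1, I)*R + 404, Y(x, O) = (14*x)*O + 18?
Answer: -22022374601/247934885 ≈ -88.823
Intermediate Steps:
I = 7
Y(x, O) = 18 + 14*O*x (Y(x, O) = 14*O*x + 18 = 18 + 14*O*x)
E(f, R) = 404 - 11*R (E(f, R) = -11*R + 404 = 404 - 11*R)
M(383)/(-264605) - 332904/E(311, Y(-23, 1)) = 383/(-264605) - 332904/(404 - 11*(18 + 14*1*(-23))) = 383*(-1/264605) - 332904/(404 - 11*(18 - 322)) = -383/264605 - 332904/(404 - 11*(-304)) = -383/264605 - 332904/(404 + 3344) = -383/264605 - 332904/3748 = -383/264605 - 332904*1/3748 = -383/264605 - 83226/937 = -22022374601/247934885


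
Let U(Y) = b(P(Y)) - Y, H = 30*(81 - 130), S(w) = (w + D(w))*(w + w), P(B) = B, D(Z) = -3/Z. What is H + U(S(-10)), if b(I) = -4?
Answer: -1668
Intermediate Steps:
S(w) = 2*w*(w - 3/w) (S(w) = (w - 3/w)*(w + w) = (w - 3/w)*(2*w) = 2*w*(w - 3/w))
H = -1470 (H = 30*(-49) = -1470)
U(Y) = -4 - Y
H + U(S(-10)) = -1470 + (-4 - (-6 + 2*(-10)²)) = -1470 + (-4 - (-6 + 2*100)) = -1470 + (-4 - (-6 + 200)) = -1470 + (-4 - 1*194) = -1470 + (-4 - 194) = -1470 - 198 = -1668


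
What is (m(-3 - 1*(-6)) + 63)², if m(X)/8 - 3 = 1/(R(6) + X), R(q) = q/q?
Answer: 7921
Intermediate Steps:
R(q) = 1
m(X) = 24 + 8/(1 + X)
(m(-3 - 1*(-6)) + 63)² = (8*(4 + 3*(-3 - 1*(-6)))/(1 + (-3 - 1*(-6))) + 63)² = (8*(4 + 3*(-3 + 6))/(1 + (-3 + 6)) + 63)² = (8*(4 + 3*3)/(1 + 3) + 63)² = (8*(4 + 9)/4 + 63)² = (8*(¼)*13 + 63)² = (26 + 63)² = 89² = 7921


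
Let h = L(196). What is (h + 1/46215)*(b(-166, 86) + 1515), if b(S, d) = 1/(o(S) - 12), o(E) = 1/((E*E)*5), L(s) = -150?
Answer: -3472642346087029/15281997237 ≈ -2.2724e+5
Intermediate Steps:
o(E) = 1/(5*E**2) (o(E) = 1/(E**2*5) = 1/(5*E**2))
h = -150
b(S, d) = 1/(-12 + 1/(5*S**2)) (b(S, d) = 1/(1/(5*S**2) - 12) = 1/(-12 + 1/(5*S**2)))
(h + 1/46215)*(b(-166, 86) + 1515) = (-150 + 1/46215)*(-5*(-166)**2/(-1 + 60*(-166)**2) + 1515) = (-150 + 1/46215)*(-5*27556/(-1 + 60*27556) + 1515) = -6932249*(-5*27556/(-1 + 1653360) + 1515)/46215 = -6932249*(-5*27556/1653359 + 1515)/46215 = -6932249*(-5*27556*1/1653359 + 1515)/46215 = -6932249*(-137780/1653359 + 1515)/46215 = -6932249/46215*2504701105/1653359 = -3472642346087029/15281997237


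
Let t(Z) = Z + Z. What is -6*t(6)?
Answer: -72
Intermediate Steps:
t(Z) = 2*Z
-6*t(6) = -12*6 = -6*12 = -72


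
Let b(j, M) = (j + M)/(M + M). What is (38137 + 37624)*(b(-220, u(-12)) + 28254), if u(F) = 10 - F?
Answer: 4280420739/2 ≈ 2.1402e+9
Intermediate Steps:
b(j, M) = (M + j)/(2*M) (b(j, M) = (M + j)/((2*M)) = (M + j)*(1/(2*M)) = (M + j)/(2*M))
(38137 + 37624)*(b(-220, u(-12)) + 28254) = (38137 + 37624)*(((10 - 1*(-12)) - 220)/(2*(10 - 1*(-12))) + 28254) = 75761*(((10 + 12) - 220)/(2*(10 + 12)) + 28254) = 75761*((½)*(22 - 220)/22 + 28254) = 75761*((½)*(1/22)*(-198) + 28254) = 75761*(-9/2 + 28254) = 75761*(56499/2) = 4280420739/2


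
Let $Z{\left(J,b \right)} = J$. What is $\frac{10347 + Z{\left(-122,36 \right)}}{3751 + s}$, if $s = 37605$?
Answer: $\frac{10225}{41356} \approx 0.24724$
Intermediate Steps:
$\frac{10347 + Z{\left(-122,36 \right)}}{3751 + s} = \frac{10347 - 122}{3751 + 37605} = \frac{10225}{41356}$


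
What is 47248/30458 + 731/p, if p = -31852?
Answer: 741339249/485074108 ≈ 1.5283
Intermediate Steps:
47248/30458 + 731/p = 47248/30458 + 731/(-31852) = 47248*(1/30458) + 731*(-1/31852) = 23624/15229 - 731/31852 = 741339249/485074108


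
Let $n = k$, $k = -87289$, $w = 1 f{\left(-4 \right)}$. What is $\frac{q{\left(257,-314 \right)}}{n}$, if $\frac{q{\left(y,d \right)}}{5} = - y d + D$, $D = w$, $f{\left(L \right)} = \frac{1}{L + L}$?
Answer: $- \frac{3227915}{698312} \approx -4.6225$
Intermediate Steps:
$f{\left(L \right)} = \frac{1}{2 L}$
$w = - \frac{1}{8}$ ($w = 1 \frac{1}{2 \left(-4\right)} = 1 \cdot \frac{1}{2} \left(- \frac{1}{4}\right) = 1 \left(- \frac{1}{8}\right) = - \frac{1}{8} \approx -0.125$)
$D = - \frac{1}{8} \approx -0.125$
$n = -87289$
$q{\left(y,d \right)} = - \frac{5}{8} - 5 d y$ ($q{\left(y,d \right)} = 5 \left(- y d - \frac{1}{8}\right) = 5 \left(- d y - \frac{1}{8}\right) = 5 \left(- \frac{1}{8} - d y\right) = - \frac{5}{8} - 5 d y$)
$\frac{q{\left(257,-314 \right)}}{n} = \frac{- \frac{5}{8} - \left(-1570\right) 257}{-87289} = \left(- \frac{5}{8} + 403490\right) \left(- \frac{1}{87289}\right) = \frac{3227915}{8} \left(- \frac{1}{87289}\right) = - \frac{3227915}{698312}$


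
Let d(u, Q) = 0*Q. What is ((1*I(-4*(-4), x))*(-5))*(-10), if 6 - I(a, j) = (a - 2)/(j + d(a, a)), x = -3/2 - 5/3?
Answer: 9900/19 ≈ 521.05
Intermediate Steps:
x = -19/6 (x = -3*½ - 5*⅓ = -3/2 - 5/3 = -19/6 ≈ -3.1667)
d(u, Q) = 0
I(a, j) = 6 - (-2 + a)/j (I(a, j) = 6 - (a - 2)/(j + 0) = 6 - (-2 + a)/j)
((1*I(-4*(-4), x))*(-5))*(-10) = ((1*((2 - (-4)*(-4) + 6*(-19/6))/(-19/6)))*(-5))*(-10) = ((1*(-6*(2 - 1*16 - 19)/19))*(-5))*(-10) = ((1*(-6*(2 - 16 - 19)/19))*(-5))*(-10) = ((1*(-6/19*(-33)))*(-5))*(-10) = ((1*(198/19))*(-5))*(-10) = ((198/19)*(-5))*(-10) = -990/19*(-10) = 9900/19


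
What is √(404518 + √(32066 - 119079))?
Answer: √(404518 + I*√87013) ≈ 636.02 + 0.232*I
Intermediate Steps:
√(404518 + √(32066 - 119079)) = √(404518 + √(-87013)) = √(404518 + I*√87013)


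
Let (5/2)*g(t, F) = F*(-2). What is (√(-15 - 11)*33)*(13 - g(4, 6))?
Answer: 2937*I*√26/5 ≈ 2995.2*I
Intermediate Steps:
g(t, F) = -4*F/5 (g(t, F) = 2*(F*(-2))/5 = 2*(-2*F)/5 = -4*F/5)
(√(-15 - 11)*33)*(13 - g(4, 6)) = (√(-15 - 11)*33)*(13 - (-4)*6/5) = (√(-26)*33)*(13 - 1*(-24/5)) = ((I*√26)*33)*(13 + 24/5) = (33*I*√26)*(89/5) = 2937*I*√26/5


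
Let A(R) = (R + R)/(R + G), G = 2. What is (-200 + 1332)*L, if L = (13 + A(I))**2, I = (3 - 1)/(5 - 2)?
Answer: 206307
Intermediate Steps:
I = 2/3 ≈ 0.66667
A(R) = 2*R/(2 + R) (A(R) = (R + R)/(R + 2) = (2*R)/(2 + R) = 2*R/(2 + R))
L = 729/4 (L = (13 + 2*(2/3)/(2 + 2/3))**2 = (13 + 2*(2/3)/(8/3))**2 = (13 + 2*(2/3)*(3/8))**2 = (13 + 1/2)**2 = (27/2)**2 = 729/4 ≈ 182.25)
(-200 + 1332)*L = (-200 + 1332)*(729/4) = 1132*(729/4) = 206307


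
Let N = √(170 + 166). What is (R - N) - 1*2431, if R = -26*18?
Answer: -2899 - 4*√21 ≈ -2917.3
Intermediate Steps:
N = 4*√21 (N = √336 = 4*√21 ≈ 18.330)
R = -468
(R - N) - 1*2431 = (-468 - 4*√21) - 1*2431 = (-468 - 4*√21) - 2431 = -2899 - 4*√21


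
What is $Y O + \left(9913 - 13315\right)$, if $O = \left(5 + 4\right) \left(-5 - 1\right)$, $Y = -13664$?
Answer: $734454$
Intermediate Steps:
$O = -54$ ($O = 9 \left(-6\right) = -54$)
$Y O + \left(9913 - 13315\right) = \left(-13664\right) \left(-54\right) + \left(9913 - 13315\right) = 737856 - 3402 = 734454$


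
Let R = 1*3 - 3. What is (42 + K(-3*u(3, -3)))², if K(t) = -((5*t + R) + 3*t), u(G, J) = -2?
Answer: 36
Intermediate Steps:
R = 0 (R = 3 - 3 = 0)
K(t) = -8*t (K(t) = -((5*t + 0) + 3*t) = -(5*t + 3*t) = -8*t)
(42 + K(-3*u(3, -3)))² = (42 - (-24)*(-2))² = (42 - 8*6)² = (42 - 48)² = (-6)² = 36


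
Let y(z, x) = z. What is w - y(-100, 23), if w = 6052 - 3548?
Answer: 2604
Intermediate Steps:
w = 2504
w - y(-100, 23) = 2504 - 1*(-100) = 2504 + 100 = 2604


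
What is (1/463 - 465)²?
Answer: 46351506436/214369 ≈ 2.1622e+5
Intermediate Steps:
(1/463 - 465)² = (-215294/463)² = 46351506436/214369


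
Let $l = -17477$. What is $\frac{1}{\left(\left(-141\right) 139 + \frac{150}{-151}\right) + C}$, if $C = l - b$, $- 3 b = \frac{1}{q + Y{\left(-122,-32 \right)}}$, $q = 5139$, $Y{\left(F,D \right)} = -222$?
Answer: $- \frac{2227401}{82585331975} \approx -2.6971 \cdot 10^{-5}$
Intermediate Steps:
$b = - \frac{1}{14751}$ ($b = - \frac{1}{3 \left(5139 - 222\right)} = - \frac{1}{3 \cdot 4917} = \left(- \frac{1}{3}\right) \frac{1}{4917} = - \frac{1}{14751} \approx -6.7792 \cdot 10^{-5}$)
$C = - \frac{257803226}{14751}$ ($C = -17477 - - \frac{1}{14751} = -17477 + \frac{1}{14751} = - \frac{257803226}{14751} \approx -17477.0$)
$\frac{1}{\left(\left(-141\right) 139 + \frac{150}{-151}\right) + C} = \frac{1}{\left(\left(-141\right) 139 + \frac{150}{-151}\right) - \frac{257803226}{14751}} = \frac{1}{\left(-19599 + 150 \left(- \frac{1}{151}\right)\right) - \frac{257803226}{14751}} = \frac{1}{\left(-19599 - \frac{150}{151}\right) - \frac{257803226}{14751}} = \frac{1}{- \frac{2959599}{151} - \frac{257803226}{14751}} = \frac{1}{- \frac{82585331975}{2227401}} = - \frac{2227401}{82585331975}$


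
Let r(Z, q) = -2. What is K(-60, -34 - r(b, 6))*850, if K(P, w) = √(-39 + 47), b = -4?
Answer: 1700*√2 ≈ 2404.2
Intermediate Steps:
K(P, w) = 2*√2 (K(P, w) = √8 = 2*√2)
K(-60, -34 - r(b, 6))*850 = (2*√2)*850 = 1700*√2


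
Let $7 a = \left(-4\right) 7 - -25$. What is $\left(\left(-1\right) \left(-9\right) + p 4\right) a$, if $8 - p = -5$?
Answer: $- \frac{183}{7} \approx -26.143$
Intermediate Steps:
$p = 13$ ($p = 8 - -5 = 8 + 5 = 13$)
$a = - \frac{3}{7}$ ($a = \frac{\left(-4\right) 7 - -25}{7} = \frac{-28 + 25}{7} = \frac{1}{7} \left(-3\right) = - \frac{3}{7} \approx -0.42857$)
$\left(\left(-1\right) \left(-9\right) + p 4\right) a = \left(\left(-1\right) \left(-9\right) + 13 \cdot 4\right) \left(- \frac{3}{7}\right) = \left(9 + 52\right) \left(- \frac{3}{7}\right) = 61 \left(- \frac{3}{7}\right) = - \frac{183}{7}$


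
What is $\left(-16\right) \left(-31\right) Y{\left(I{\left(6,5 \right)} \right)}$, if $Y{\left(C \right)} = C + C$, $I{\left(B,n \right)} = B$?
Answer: $5952$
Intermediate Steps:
$Y{\left(C \right)} = 2 C$
$\left(-16\right) \left(-31\right) Y{\left(I{\left(6,5 \right)} \right)} = \left(-16\right) \left(-31\right) 2 \cdot 6 = 496 \cdot 12 = 5952$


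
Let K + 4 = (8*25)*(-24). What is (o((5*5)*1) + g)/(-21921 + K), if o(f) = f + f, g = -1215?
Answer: 233/5345 ≈ 0.043592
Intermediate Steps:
o(f) = 2*f
K = -4804 (K = -4 + (8*25)*(-24) = -4 + 200*(-24) = -4 - 4800 = -4804)
(o((5*5)*1) + g)/(-21921 + K) = (2*((5*5)*1) - 1215)/(-21921 - 4804) = (2*(25*1) - 1215)/(-26725) = (2*25 - 1215)*(-1/26725) = (50 - 1215)*(-1/26725) = -1165*(-1/26725) = 233/5345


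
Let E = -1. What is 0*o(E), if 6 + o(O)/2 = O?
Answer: 0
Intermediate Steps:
o(O) = -12 + 2*O
0*o(E) = 0*(-12 + 2*(-1)) = 0*(-12 - 2) = 0*(-14) = 0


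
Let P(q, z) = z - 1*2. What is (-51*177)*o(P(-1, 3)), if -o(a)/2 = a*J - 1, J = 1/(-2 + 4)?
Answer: -9027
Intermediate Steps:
P(q, z) = -2 + z (P(q, z) = z - 2 = -2 + z)
J = 1/2 ≈ 0.50000
o(a) = 2 - a (o(a) = -2*(a*(1/2) - 1) = -2*(a/2 - 1) = -2*(-1 + a/2) = 2 - a)
(-51*177)*o(P(-1, 3)) = (-51*177)*(2 - (-2 + 3)) = -9027*(2 - 1*1) = -9027*(2 - 1) = -9027*1 = -9027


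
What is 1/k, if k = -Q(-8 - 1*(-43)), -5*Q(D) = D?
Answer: ⅐ ≈ 0.14286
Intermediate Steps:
Q(D) = -D/5
k = 7 (k = -(-1)*(-8 - 1*(-43))/5 = -(-1)*(-8 + 43)/5 = -(-1)*35/5 = -1*(-7) = 7)
1/k = 1/7 = ⅐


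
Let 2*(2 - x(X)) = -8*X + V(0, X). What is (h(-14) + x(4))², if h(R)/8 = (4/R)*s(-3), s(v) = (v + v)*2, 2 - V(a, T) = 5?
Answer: 431649/196 ≈ 2202.3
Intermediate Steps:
V(a, T) = -3 (V(a, T) = 2 - 1*5 = 2 - 5 = -3)
s(v) = 4*v (s(v) = (2*v)*2 = 4*v)
x(X) = 7/2 + 4*X (x(X) = 2 - (-8*X - 3)/2 = 2 - (-3 - 8*X)/2 = 2 + (3/2 + 4*X) = 7/2 + 4*X)
h(R) = -384/R (h(R) = 8*((4/R)*(4*(-3))) = 8*((4/R)*(-12)) = 8*(-48/R) = -384/R)
(h(-14) + x(4))² = (-384/(-14) + (7/2 + 4*4))² = (-384*(-1/14) + (7/2 + 16))² = (192/7 + 39/2)² = (657/14)² = 431649/196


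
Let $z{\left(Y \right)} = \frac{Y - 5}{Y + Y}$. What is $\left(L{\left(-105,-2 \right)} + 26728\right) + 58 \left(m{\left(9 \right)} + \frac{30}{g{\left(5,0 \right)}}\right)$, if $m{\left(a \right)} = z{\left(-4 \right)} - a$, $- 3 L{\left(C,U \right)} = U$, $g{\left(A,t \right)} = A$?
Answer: $\frac{319439}{12} \approx 26620.0$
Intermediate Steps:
$z{\left(Y \right)} = \frac{-5 + Y}{2 Y}$
$L{\left(C,U \right)} = - \frac{U}{3}$
$m{\left(a \right)} = \frac{9}{8} - a$ ($m{\left(a \right)} = \frac{-5 - 4}{2 \left(-4\right)} - a = \frac{1}{2} \left(- \frac{1}{4}\right) \left(-9\right) - a = \frac{9}{8} - a$)
$\left(L{\left(-105,-2 \right)} + 26728\right) + 58 \left(m{\left(9 \right)} + \frac{30}{g{\left(5,0 \right)}}\right) = \left(\left(- \frac{1}{3}\right) \left(-2\right) + 26728\right) + 58 \left(\left(\frac{9}{8} - 9\right) + \frac{30}{5}\right) = \left(\frac{2}{3} + 26728\right) + 58 \left(\left(\frac{9}{8} - 9\right) + 30 \cdot \frac{1}{5}\right) = \frac{80186}{3} + 58 \left(- \frac{63}{8} + 6\right) = \frac{80186}{3} + 58 \left(- \frac{15}{8}\right) = \frac{80186}{3} - \frac{435}{4} = \frac{319439}{12}$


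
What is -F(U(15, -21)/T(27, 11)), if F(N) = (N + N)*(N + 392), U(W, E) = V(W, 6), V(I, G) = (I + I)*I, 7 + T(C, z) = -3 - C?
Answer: 12648600/1369 ≈ 9239.3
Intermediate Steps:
T(C, z) = -10 - C (T(C, z) = -7 + (-3 - C) = -10 - C)
V(I, G) = 2*I² (V(I, G) = (2*I)*I = 2*I²)
U(W, E) = 2*W²
F(N) = 2*N*(392 + N) (F(N) = (2*N)*(392 + N) = 2*N*(392 + N))
-F(U(15, -21)/T(27, 11)) = -2*(2*15²)/(-10 - 1*27)*(392 + (2*15²)/(-10 - 1*27)) = -2*(2*225)/(-10 - 27)*(392 + (2*225)/(-10 - 27)) = -2*450/(-37)*(392 + 450/(-37)) = -2*450*(-1/37)*(392 + 450*(-1/37)) = -2*(-450)*(392 - 450/37)/37 = -2*(-450)*14054/(37*37) = -1*(-12648600/1369) = 12648600/1369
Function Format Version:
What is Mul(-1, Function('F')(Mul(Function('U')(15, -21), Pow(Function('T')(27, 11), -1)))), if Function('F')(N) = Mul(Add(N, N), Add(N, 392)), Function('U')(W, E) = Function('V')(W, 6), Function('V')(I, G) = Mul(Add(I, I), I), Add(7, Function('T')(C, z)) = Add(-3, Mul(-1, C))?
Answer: Rational(12648600, 1369) ≈ 9239.3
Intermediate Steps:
Function('T')(C, z) = Add(-10, Mul(-1, C)) (Function('T')(C, z) = Add(-7, Add(-3, Mul(-1, C))) = Add(-10, Mul(-1, C)))
Function('V')(I, G) = Mul(2, Pow(I, 2)) (Function('V')(I, G) = Mul(Mul(2, I), I) = Mul(2, Pow(I, 2)))
Function('U')(W, E) = Mul(2, Pow(W, 2))
Function('F')(N) = Mul(2, N, Add(392, N)) (Function('F')(N) = Mul(Mul(2, N), Add(392, N)) = Mul(2, N, Add(392, N)))
Mul(-1, Function('F')(Mul(Function('U')(15, -21), Pow(Function('T')(27, 11), -1)))) = Mul(-1, Mul(2, Mul(Mul(2, Pow(15, 2)), Pow(Add(-10, Mul(-1, 27)), -1)), Add(392, Mul(Mul(2, Pow(15, 2)), Pow(Add(-10, Mul(-1, 27)), -1))))) = Mul(-1, Mul(2, Mul(Mul(2, 225), Pow(Add(-10, -27), -1)), Add(392, Mul(Mul(2, 225), Pow(Add(-10, -27), -1))))) = Mul(-1, Mul(2, Mul(450, Pow(-37, -1)), Add(392, Mul(450, Pow(-37, -1))))) = Mul(-1, Mul(2, Mul(450, Rational(-1, 37)), Add(392, Mul(450, Rational(-1, 37))))) = Mul(-1, Mul(2, Rational(-450, 37), Add(392, Rational(-450, 37)))) = Mul(-1, Mul(2, Rational(-450, 37), Rational(14054, 37))) = Mul(-1, Rational(-12648600, 1369)) = Rational(12648600, 1369)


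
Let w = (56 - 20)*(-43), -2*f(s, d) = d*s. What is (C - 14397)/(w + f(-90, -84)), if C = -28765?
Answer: 21581/2664 ≈ 8.1010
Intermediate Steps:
f(s, d) = -d*s/2
w = -1548 (w = 36*(-43) = -1548)
(C - 14397)/(w + f(-90, -84)) = (-28765 - 14397)/(-1548 - ½*(-84)*(-90)) = -43162/(-1548 - 3780) = -43162/(-5328) = -43162*(-1/5328) = 21581/2664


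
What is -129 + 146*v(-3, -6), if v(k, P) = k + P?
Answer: -1443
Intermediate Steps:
v(k, P) = P + k
-129 + 146*v(-3, -6) = -129 + 146*(-6 - 3) = -129 + 146*(-9) = -129 - 1314 = -1443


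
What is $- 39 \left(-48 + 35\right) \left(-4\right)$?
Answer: $-2028$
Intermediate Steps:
$- 39 \left(-48 + 35\right) \left(-4\right) = \left(-39\right) \left(-13\right) \left(-4\right) = 507 \left(-4\right) = -2028$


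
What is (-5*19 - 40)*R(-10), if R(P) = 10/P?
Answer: 135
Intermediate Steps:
(-5*19 - 40)*R(-10) = (-5*19 - 40)*(10/(-10)) = (-95 - 40)*(10*(-1/10)) = -135*(-1) = 135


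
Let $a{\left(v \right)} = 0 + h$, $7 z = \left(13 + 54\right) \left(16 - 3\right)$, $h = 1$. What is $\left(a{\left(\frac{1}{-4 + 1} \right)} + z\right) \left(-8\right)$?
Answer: $- \frac{7024}{7} \approx -1003.4$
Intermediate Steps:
$z = \frac{871}{7}$ ($z = \frac{\left(13 + 54\right) \left(16 - 3\right)}{7} = \frac{67 \cdot 13}{7} = \frac{1}{7} \cdot 871 = \frac{871}{7} \approx 124.43$)
$a{\left(v \right)} = 1$ ($a{\left(v \right)} = 0 + 1 = 1$)
$\left(a{\left(\frac{1}{-4 + 1} \right)} + z\right) \left(-8\right) = \left(1 + \frac{871}{7}\right) \left(-8\right) = \frac{878}{7} \left(-8\right) = - \frac{7024}{7}$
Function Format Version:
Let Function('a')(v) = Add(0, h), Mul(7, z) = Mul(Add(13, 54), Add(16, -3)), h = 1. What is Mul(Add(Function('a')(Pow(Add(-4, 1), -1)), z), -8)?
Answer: Rational(-7024, 7) ≈ -1003.4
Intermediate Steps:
z = Rational(871, 7) (z = Mul(Rational(1, 7), Mul(Add(13, 54), Add(16, -3))) = Mul(Rational(1, 7), Mul(67, 13)) = Mul(Rational(1, 7), 871) = Rational(871, 7) ≈ 124.43)
Function('a')(v) = 1 (Function('a')(v) = Add(0, 1) = 1)
Mul(Add(Function('a')(Pow(Add(-4, 1), -1)), z), -8) = Mul(Add(1, Rational(871, 7)), -8) = Mul(Rational(878, 7), -8) = Rational(-7024, 7)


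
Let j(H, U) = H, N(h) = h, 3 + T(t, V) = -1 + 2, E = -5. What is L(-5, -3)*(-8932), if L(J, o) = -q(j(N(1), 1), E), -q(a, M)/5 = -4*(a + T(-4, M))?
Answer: -178640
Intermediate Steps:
T(t, V) = -2 (T(t, V) = -3 + (-1 + 2) = -3 + 1 = -2)
q(a, M) = -40 + 20*a (q(a, M) = -(-20)*(a - 2) = -(-20)*(-2 + a) = -5*(8 - 4*a) = -40 + 20*a)
L(J, o) = 20 (L(J, o) = -(-40 + 20*1) = -(-40 + 20) = -1*(-20) = 20)
L(-5, -3)*(-8932) = 20*(-8932) = -178640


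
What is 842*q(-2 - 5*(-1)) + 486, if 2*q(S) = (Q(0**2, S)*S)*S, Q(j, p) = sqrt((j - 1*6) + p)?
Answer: 486 + 3789*I*sqrt(3) ≈ 486.0 + 6562.7*I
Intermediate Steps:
Q(j, p) = sqrt(-6 + j + p) (Q(j, p) = sqrt((j - 6) + p) = sqrt((-6 + j) + p) = sqrt(-6 + j + p))
q(S) = S**2*sqrt(-6 + S)/2 (q(S) = ((sqrt(-6 + 0**2 + S)*S)*S)/2 = ((sqrt(-6 + 0 + S)*S)*S)/2 = ((sqrt(-6 + S)*S)*S)/2 = ((S*sqrt(-6 + S))*S)/2 = (S**2*sqrt(-6 + S))/2 = S**2*sqrt(-6 + S)/2)
842*q(-2 - 5*(-1)) + 486 = 842*((-2 - 5*(-1))**2*sqrt(-6 + (-2 - 5*(-1)))/2) + 486 = 842*((-2 + 5)**2*sqrt(-6 + (-2 + 5))/2) + 486 = 842*((1/2)*3**2*sqrt(-6 + 3)) + 486 = 842*((1/2)*9*sqrt(-3)) + 486 = 842*((1/2)*9*(I*sqrt(3))) + 486 = 842*(9*I*sqrt(3)/2) + 486 = 3789*I*sqrt(3) + 486 = 486 + 3789*I*sqrt(3)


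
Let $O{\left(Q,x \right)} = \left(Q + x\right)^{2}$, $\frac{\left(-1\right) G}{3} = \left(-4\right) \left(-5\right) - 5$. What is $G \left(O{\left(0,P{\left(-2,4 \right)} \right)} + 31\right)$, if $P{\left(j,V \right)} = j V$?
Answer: $-4275$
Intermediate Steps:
$P{\left(j,V \right)} = V j$
$G = -45$ ($G = - 3 \left(\left(-4\right) \left(-5\right) - 5\right) = - 3 \left(20 - 5\right) = \left(-3\right) 15 = -45$)
$G \left(O{\left(0,P{\left(-2,4 \right)} \right)} + 31\right) = - 45 \left(\left(0 + 4 \left(-2\right)\right)^{2} + 31\right) = - 45 \left(\left(0 - 8\right)^{2} + 31\right) = - 45 \left(\left(-8\right)^{2} + 31\right) = - 45 \left(64 + 31\right) = \left(-45\right) 95 = -4275$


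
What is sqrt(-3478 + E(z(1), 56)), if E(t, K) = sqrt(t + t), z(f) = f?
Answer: sqrt(-3478 + sqrt(2)) ≈ 58.963*I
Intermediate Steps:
E(t, K) = sqrt(2)*sqrt(t) (E(t, K) = sqrt(2*t) = sqrt(2)*sqrt(t))
sqrt(-3478 + E(z(1), 56)) = sqrt(-3478 + sqrt(2)*sqrt(1)) = sqrt(-3478 + sqrt(2)*1) = sqrt(-3478 + sqrt(2))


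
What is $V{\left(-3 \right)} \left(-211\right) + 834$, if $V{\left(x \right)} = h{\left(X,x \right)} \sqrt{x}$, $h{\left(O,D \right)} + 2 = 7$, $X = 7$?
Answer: $834 - 1055 i \sqrt{3} \approx 834.0 - 1827.3 i$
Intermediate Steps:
$h{\left(O,D \right)} = 5$ ($h{\left(O,D \right)} = -2 + 7 = 5$)
$V{\left(x \right)} = 5 \sqrt{x}$
$V{\left(-3 \right)} \left(-211\right) + 834 = 5 \sqrt{-3} \left(-211\right) + 834 = 5 i \sqrt{3} \left(-211\right) + 834 = - 1055 i \sqrt{3} + 834 = 834 - 1055 i \sqrt{3}$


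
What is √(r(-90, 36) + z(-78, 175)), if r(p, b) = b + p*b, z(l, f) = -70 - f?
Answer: I*√3449 ≈ 58.728*I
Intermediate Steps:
r(p, b) = b + b*p
√(r(-90, 36) + z(-78, 175)) = √(36*(1 - 90) + (-70 - 1*175)) = √(36*(-89) + (-70 - 175)) = √(-3204 - 245) = √(-3449) = I*√3449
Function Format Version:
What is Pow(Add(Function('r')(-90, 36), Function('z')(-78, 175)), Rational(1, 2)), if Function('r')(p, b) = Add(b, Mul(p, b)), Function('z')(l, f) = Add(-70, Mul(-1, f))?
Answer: Mul(I, Pow(3449, Rational(1, 2))) ≈ Mul(58.728, I)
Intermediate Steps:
Function('r')(p, b) = Add(b, Mul(b, p))
Pow(Add(Function('r')(-90, 36), Function('z')(-78, 175)), Rational(1, 2)) = Pow(Add(Mul(36, Add(1, -90)), Add(-70, Mul(-1, 175))), Rational(1, 2)) = Pow(Add(Mul(36, -89), Add(-70, -175)), Rational(1, 2)) = Pow(Add(-3204, -245), Rational(1, 2)) = Pow(-3449, Rational(1, 2)) = Mul(I, Pow(3449, Rational(1, 2)))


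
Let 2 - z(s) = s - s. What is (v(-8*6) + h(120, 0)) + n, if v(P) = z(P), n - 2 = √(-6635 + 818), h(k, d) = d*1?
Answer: 4 + I*√5817 ≈ 4.0 + 76.269*I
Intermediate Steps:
h(k, d) = d
z(s) = 2 (z(s) = 2 - (s - s) = 2 - 1*0 = 2 + 0 = 2)
n = 2 + I*√5817 (n = 2 + √(-6635 + 818) = 2 + √(-5817) = 2 + I*√5817 ≈ 2.0 + 76.269*I)
v(P) = 2
(v(-8*6) + h(120, 0)) + n = (2 + 0) + (2 + I*√5817) = 2 + (2 + I*√5817) = 4 + I*√5817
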